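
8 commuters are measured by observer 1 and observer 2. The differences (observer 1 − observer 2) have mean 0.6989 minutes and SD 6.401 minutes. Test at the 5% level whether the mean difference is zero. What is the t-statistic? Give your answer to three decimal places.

0.309

H0: μ_d = 0; H1: μ_d ≠ 0 (paired t-test on the differences, two-sided).
t = d̄/(s_d/√n) = 0.6989/(6.401/√8) = 0.309
df = n − 1 = 7
Two-sided p-value ≈ 0.766
Since p ≈ 0.766 > α = 0.05, fail to reject H0; the data do not provide sufficient evidence against H0.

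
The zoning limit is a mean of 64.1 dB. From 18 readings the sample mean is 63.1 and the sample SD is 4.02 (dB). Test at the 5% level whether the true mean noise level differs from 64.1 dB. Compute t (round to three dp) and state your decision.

H0: μ = 64.1; H1: μ ≠ 64.1 (one-sample t-test, two-sided).
t = (x̄ − μ₀)/(s/√n) = (63.1 − 64.1)/(4.02/√18) = -1.055
df = n − 1 = 17
Two-sided p-value ≈ 0.306
Since p ≈ 0.306 > α = 0.05, fail to reject H0; the data do not provide sufficient evidence against H0.

t = -1.055; fail to reject H0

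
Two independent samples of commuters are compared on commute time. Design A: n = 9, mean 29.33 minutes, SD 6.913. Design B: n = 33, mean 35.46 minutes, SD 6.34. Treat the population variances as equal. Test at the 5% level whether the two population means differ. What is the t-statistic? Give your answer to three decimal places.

-2.524

Let group 1 = design A, group 2 = design B. H0: μ_1 = μ_2; H1: μ_1 ≠ μ_2 (two-sample pooled-variance t-test, two-sided).
s_p² = [(9−1)·6.913² + (33−1)·6.34²]/(9+33−2) = 41.7144
t = (29.33 − 35.46)/√[41.7144·(1/9 + 1/33)] = -2.524
df = n₁ + n₂ − 2 = 40
Two-sided p-value ≈ 0.016
Since p ≈ 0.016 < α = 0.05, reject H0; the evidence is statistically significant.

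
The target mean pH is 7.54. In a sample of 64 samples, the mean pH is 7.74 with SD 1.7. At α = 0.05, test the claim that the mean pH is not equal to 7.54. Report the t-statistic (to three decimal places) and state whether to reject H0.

H0: μ = 7.54; H1: μ ≠ 7.54 (one-sample t-test, two-sided).
t = (x̄ − μ₀)/(s/√n) = (7.74 − 7.54)/(1.7/√64) = 0.941
df = n − 1 = 63
Two-sided p-value ≈ 0.3502
Since p ≈ 0.3502 > α = 0.05, fail to reject H0; the data do not provide sufficient evidence against H0.

t = 0.941; fail to reject H0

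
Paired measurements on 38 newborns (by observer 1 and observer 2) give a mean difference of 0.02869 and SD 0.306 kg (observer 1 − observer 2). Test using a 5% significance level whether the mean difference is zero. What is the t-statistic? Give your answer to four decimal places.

H0: μ_d = 0; H1: μ_d ≠ 0 (paired t-test on the differences, two-sided).
t = d̄/(s_d/√n) = 0.02869/(0.306/√38) = 0.5780
df = n − 1 = 37
Two-sided p-value ≈ 0.567
Since p ≈ 0.567 > α = 0.05, fail to reject H0; the data do not provide sufficient evidence against H0.

0.5780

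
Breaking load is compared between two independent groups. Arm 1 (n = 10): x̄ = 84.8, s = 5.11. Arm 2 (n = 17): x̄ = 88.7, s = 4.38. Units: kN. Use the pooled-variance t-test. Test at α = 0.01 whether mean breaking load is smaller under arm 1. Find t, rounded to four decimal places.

-2.1018

Let group 1 = arm 1, group 2 = arm 2. H0: μ_1 = μ_2; H1: μ_1 < μ_2 (two-sample pooled-variance t-test, left-tailed).
s_p² = [(10−1)·5.11² + (17−1)·4.38²]/(10+17−2) = 21.6784
t = (84.8 − 88.7)/√[21.6784·(1/10 + 1/17)] = -2.1018
df = n₁ + n₂ − 2 = 25
p-value = P(T ≤ -2.1018) ≈ 0.0229
Since p ≈ 0.0229 > α = 0.01, fail to reject H0; the data do not provide sufficient evidence against H0.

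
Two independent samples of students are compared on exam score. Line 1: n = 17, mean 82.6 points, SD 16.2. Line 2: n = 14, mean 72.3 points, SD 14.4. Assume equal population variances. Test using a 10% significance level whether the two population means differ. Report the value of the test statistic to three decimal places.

Let group 1 = line 1, group 2 = line 2. H0: μ_1 = μ_2; H1: μ_1 ≠ μ_2 (two-sample pooled-variance t-test, two-sided).
s_p² = [(17−1)·16.2² + (14−1)·14.4²]/(17+14−2) = 237.749
t = (82.6 − 72.3)/√[237.749·(1/17 + 1/14)] = 1.851
df = n₁ + n₂ − 2 = 29
Two-sided p-value ≈ 0.074
Since p ≈ 0.074 < α = 0.1, reject H0; the data support H1.

1.851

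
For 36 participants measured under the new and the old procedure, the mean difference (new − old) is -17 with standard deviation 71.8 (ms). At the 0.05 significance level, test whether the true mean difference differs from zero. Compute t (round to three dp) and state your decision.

t = -1.421; fail to reject H0

H0: μ_d = 0; H1: μ_d ≠ 0 (paired t-test on the differences, two-sided).
t = d̄/(s_d/√n) = -17/(71.8/√36) = -1.421
df = n − 1 = 35
Two-sided p-value ≈ 0.1643
Since p ≈ 0.1643 > α = 0.05, fail to reject H0; the data do not provide sufficient evidence against H0.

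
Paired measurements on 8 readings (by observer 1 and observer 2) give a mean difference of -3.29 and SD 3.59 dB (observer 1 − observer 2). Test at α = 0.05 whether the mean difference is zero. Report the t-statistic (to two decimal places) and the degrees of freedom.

t = -2.59, df = 7

H0: μ_d = 0; H1: μ_d ≠ 0 (paired t-test on the differences, two-sided).
t = d̄/(s_d/√n) = -3.29/(3.59/√8) = -2.59
df = n − 1 = 7
Two-sided p-value ≈ 0.0358
Since p ≈ 0.0358 < α = 0.05, reject H0; the evidence is statistically significant.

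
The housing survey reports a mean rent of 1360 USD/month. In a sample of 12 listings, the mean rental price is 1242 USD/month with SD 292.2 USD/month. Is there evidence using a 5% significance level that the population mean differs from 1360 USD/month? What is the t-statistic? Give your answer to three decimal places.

H0: μ = 1360; H1: μ ≠ 1360 (one-sample t-test, two-sided).
t = (x̄ − μ₀)/(s/√n) = (1242 − 1360)/(292.2/√12) = -1.399
df = n − 1 = 11
Two-sided p-value ≈ 0.1894
Since p ≈ 0.1894 > α = 0.05, fail to reject H0; the data do not provide sufficient evidence against H0.

-1.399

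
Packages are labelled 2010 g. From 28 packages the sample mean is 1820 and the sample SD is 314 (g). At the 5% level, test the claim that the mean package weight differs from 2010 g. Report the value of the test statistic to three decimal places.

-3.202

H0: μ = 2010; H1: μ ≠ 2010 (one-sample t-test, two-sided).
t = (x̄ − μ₀)/(s/√n) = (1820 − 2010)/(314/√28) = -3.202
df = n − 1 = 27
Two-sided p-value ≈ 0.0035
Since p ≈ 0.0035 < α = 0.05, reject H0; the evidence is statistically significant.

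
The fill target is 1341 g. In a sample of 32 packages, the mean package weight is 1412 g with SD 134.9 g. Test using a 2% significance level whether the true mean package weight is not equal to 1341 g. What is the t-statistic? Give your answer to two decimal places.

2.98

H0: μ = 1341; H1: μ ≠ 1341 (one-sample t-test, two-sided).
t = (x̄ − μ₀)/(s/√n) = (1412 − 1341)/(134.9/√32) = 2.98
df = n − 1 = 31
Two-sided p-value ≈ 0.006
Since p ≈ 0.006 < α = 0.02, reject H0; the evidence is statistically significant.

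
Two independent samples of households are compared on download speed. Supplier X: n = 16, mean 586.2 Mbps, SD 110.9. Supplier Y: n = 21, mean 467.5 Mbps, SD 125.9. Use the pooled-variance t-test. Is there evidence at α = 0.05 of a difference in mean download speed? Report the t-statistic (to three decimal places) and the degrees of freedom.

t = 2.988, df = 35

Let group 1 = supplier X, group 2 = supplier Y. H0: μ_1 = μ_2; H1: μ_1 ≠ μ_2 (two-sample pooled-variance t-test, two-sided).
s_p² = [(16−1)·110.9² + (21−1)·125.9²]/(16+21−2) = 14328.5
t = (586.2 − 467.5)/√[14328.5·(1/16 + 1/21)] = 2.988
df = n₁ + n₂ − 2 = 35
Two-sided p-value ≈ 0.005
Since p ≈ 0.005 < α = 0.05, reject H0; the data support H1.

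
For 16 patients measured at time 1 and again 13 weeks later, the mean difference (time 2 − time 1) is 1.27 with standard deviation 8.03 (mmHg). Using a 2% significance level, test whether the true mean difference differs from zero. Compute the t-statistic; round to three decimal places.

0.633

H0: μ_d = 0; H1: μ_d ≠ 0 (paired t-test on the differences, two-sided).
t = d̄/(s_d/√n) = 1.27/(8.03/√16) = 0.633
df = n − 1 = 15
Two-sided p-value ≈ 0.537
Since p ≈ 0.537 > α = 0.02, fail to reject H0; the evidence is not statistically significant.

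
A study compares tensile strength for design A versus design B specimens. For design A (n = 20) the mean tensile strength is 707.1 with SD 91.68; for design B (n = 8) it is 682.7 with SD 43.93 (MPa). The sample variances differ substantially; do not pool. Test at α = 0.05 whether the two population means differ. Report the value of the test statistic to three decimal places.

Let group 1 = design A, group 2 = design B. H0: μ_1 = μ_2; H1: μ_1 ≠ μ_2 (Welch's two-sample t-test, two-sided).
t = (x̄_1 − x̄_2)/√(s_1²/n_1 + s_2²/n_2) = (707.1 − 682.7)/√(91.68²/20 + 43.93²/8) = 0.949
Welch–Satterthwaite df ≈ 24.85
Two-sided p-value ≈ 0.352
Since p ≈ 0.352 > α = 0.05, fail to reject H0; the evidence is not statistically significant.

0.949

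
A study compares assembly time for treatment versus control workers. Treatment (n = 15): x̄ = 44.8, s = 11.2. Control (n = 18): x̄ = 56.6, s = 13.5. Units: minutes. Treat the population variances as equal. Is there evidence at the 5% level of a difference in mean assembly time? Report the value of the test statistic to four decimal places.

Let group 1 = treatment, group 2 = control. H0: μ_1 = μ_2; H1: μ_1 ≠ μ_2 (two-sample pooled-variance t-test, two-sided).
s_p² = [(15−1)·11.2² + (18−1)·13.5²]/(15+18−2) = 156.594
t = (44.8 − 56.6)/√[156.594·(1/15 + 1/18)] = -2.6972
df = n₁ + n₂ − 2 = 31
Two-sided p-value ≈ 0.011
Since p ≈ 0.011 < α = 0.05, reject H0; the evidence is statistically significant.

-2.6972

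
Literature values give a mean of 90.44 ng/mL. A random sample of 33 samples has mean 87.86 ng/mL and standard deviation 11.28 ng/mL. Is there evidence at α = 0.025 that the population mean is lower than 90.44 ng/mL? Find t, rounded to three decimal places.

-1.314

H0: μ = 90.44; H1: μ < 90.44 (one-sample t-test, left-tailed).
t = (x̄ − μ₀)/(s/√n) = (87.86 − 90.44)/(11.28/√33) = -1.314
df = n − 1 = 32
p-value = P(T ≤ -1.314) ≈ 0.0991
Since p ≈ 0.0991 > α = 0.025, fail to reject H0; the evidence is not statistically significant.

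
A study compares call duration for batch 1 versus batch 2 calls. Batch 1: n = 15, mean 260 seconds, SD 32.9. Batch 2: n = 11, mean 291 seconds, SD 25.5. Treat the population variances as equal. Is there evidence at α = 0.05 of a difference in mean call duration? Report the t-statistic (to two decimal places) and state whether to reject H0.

Let group 1 = batch 1, group 2 = batch 2. H0: μ_1 = μ_2; H1: μ_1 ≠ μ_2 (two-sample pooled-variance t-test, two-sided).
s_p² = [(15−1)·32.9² + (11−1)·25.5²]/(15+11−2) = 902.343
t = (260 − 291)/√[902.343·(1/15 + 1/11)] = -2.60
df = n₁ + n₂ − 2 = 24
Two-sided p-value ≈ 0.016
Since p ≈ 0.016 < α = 0.05, reject H0; the data support H1.

t = -2.60; reject H0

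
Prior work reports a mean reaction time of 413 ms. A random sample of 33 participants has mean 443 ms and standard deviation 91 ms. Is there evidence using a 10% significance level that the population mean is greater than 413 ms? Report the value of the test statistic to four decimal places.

H0: μ = 413; H1: μ > 413 (one-sample t-test, right-tailed).
t = (x̄ − μ₀)/(s/√n) = (443 − 413)/(91/√33) = 1.8938
df = n − 1 = 32
p-value = P(T ≥ 1.8938) ≈ 0.0337
Since p ≈ 0.0337 < α = 0.1, reject H0; the evidence is statistically significant.

1.8938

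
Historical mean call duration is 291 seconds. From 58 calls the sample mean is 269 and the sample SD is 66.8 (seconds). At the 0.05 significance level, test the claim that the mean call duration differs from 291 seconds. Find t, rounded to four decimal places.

-2.5082

H0: μ = 291; H1: μ ≠ 291 (one-sample t-test, two-sided).
t = (x̄ − μ₀)/(s/√n) = (269 − 291)/(66.8/√58) = -2.5082
df = n − 1 = 57
Two-sided p-value ≈ 0.0150
Since p ≈ 0.0150 < α = 0.05, reject H0; the data support H1.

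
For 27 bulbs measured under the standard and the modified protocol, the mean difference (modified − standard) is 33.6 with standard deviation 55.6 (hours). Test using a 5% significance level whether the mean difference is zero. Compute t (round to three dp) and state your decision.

H0: μ_d = 0; H1: μ_d ≠ 0 (paired t-test on the differences, two-sided).
t = d̄/(s_d/√n) = 33.6/(55.6/√27) = 3.140
df = n − 1 = 26
Two-sided p-value ≈ 0.004
Since p ≈ 0.004 < α = 0.05, reject H0; the data support H1.

t = 3.140; reject H0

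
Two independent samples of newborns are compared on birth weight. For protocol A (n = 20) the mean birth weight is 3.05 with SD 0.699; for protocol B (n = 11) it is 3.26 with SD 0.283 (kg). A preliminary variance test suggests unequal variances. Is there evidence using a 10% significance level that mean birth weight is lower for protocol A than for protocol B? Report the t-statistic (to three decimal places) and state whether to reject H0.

Let group 1 = protocol A, group 2 = protocol B. H0: μ_1 = μ_2; H1: μ_1 < μ_2 (Welch's two-sample t-test, left-tailed).
t = (x̄_1 − x̄_2)/√(s_1²/n_1 + s_2²/n_2) = (3.05 − 3.26)/√(0.699²/20 + 0.283²/11) = -1.179
Welch–Satterthwaite df ≈ 27.39
p-value = P(T ≤ -1.179) ≈ 0.1242
Since p ≈ 0.1242 > α = 0.1, fail to reject H0; the evidence is not statistically significant.

t = -1.179; fail to reject H0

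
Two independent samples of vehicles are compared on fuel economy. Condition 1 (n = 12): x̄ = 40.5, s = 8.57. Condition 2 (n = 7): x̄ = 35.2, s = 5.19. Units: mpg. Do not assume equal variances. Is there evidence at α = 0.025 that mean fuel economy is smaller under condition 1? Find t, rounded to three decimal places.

Let group 1 = condition 1, group 2 = condition 2. H0: μ_1 = μ_2; H1: μ_1 < μ_2 (Welch's two-sample t-test, left-tailed).
t = (x̄_1 − x̄_2)/√(s_1²/n_1 + s_2²/n_2) = (40.5 − 35.2)/√(8.57²/12 + 5.19²/7) = 1.679
Welch–Satterthwaite df ≈ 16.92
p-value = P(T ≤ 1.679) ≈ 0.944
Since p ≈ 0.944 > α = 0.025, fail to reject H0; the data do not provide sufficient evidence against H0.

1.679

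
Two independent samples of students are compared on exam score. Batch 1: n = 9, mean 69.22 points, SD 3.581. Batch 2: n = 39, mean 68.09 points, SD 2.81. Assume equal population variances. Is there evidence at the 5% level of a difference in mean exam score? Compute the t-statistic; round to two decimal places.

Let group 1 = batch 1, group 2 = batch 2. H0: μ_1 = μ_2; H1: μ_1 ≠ μ_2 (two-sample pooled-variance t-test, two-sided).
s_p² = [(9−1)·3.581² + (39−1)·2.81²]/(9+39−2) = 8.75305
t = (69.22 − 68.09)/√[8.75305·(1/9 + 1/39)] = 1.03
df = n₁ + n₂ − 2 = 46
Two-sided p-value ≈ 0.3071
Since p ≈ 0.3071 > α = 0.05, fail to reject H0; the evidence is not statistically significant.

1.03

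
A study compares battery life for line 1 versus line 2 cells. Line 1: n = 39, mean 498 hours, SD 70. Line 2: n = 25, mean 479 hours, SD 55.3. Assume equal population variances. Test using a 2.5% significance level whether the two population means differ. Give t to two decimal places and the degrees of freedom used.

t = 1.15, df = 62

Let group 1 = line 1, group 2 = line 2. H0: μ_1 = μ_2; H1: μ_1 ≠ μ_2 (two-sample pooled-variance t-test, two-sided).
s_p² = [(39−1)·70² + (25−1)·55.3²]/(39+25−2) = 4187
t = (498 − 479)/√[4187·(1/39 + 1/25)] = 1.15
df = n₁ + n₂ − 2 = 62
Two-sided p-value ≈ 0.2562
Since p ≈ 0.2562 > α = 0.025, fail to reject H0; the data do not provide sufficient evidence against H0.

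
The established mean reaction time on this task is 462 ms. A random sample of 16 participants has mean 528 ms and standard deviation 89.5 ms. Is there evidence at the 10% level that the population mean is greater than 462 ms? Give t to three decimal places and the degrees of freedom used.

H0: μ = 462; H1: μ > 462 (one-sample t-test, right-tailed).
t = (x̄ − μ₀)/(s/√n) = (528 − 462)/(89.5/√16) = 2.950
df = n − 1 = 15
p-value = P(T ≥ 2.950) ≈ 0.005
Since p ≈ 0.005 < α = 0.1, reject H0; the evidence is statistically significant.

t = 2.950, df = 15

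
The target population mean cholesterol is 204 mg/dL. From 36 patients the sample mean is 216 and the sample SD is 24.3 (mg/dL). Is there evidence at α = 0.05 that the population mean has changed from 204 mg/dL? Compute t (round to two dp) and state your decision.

H0: μ = 204; H1: μ ≠ 204 (one-sample t-test, two-sided).
t = (x̄ − μ₀)/(s/√n) = (216 − 204)/(24.3/√36) = 2.96
df = n − 1 = 35
Two-sided p-value ≈ 0.005
Since p ≈ 0.005 < α = 0.05, reject H0; the data support H1.

t = 2.96; reject H0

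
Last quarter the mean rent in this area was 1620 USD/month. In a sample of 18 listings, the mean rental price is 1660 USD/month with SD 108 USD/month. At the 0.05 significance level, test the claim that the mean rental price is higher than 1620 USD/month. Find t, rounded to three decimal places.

1.571

H0: μ = 1620; H1: μ > 1620 (one-sample t-test, right-tailed).
t = (x̄ − μ₀)/(s/√n) = (1660 − 1620)/(108/√18) = 1.571
df = n − 1 = 17
p-value = P(T ≥ 1.571) ≈ 0.067
Since p ≈ 0.067 > α = 0.05, fail to reject H0; the data do not provide sufficient evidence against H0.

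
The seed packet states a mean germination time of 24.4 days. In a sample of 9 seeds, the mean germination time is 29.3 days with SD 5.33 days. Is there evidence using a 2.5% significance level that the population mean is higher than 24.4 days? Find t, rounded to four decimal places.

H0: μ = 24.4; H1: μ > 24.4 (one-sample t-test, right-tailed).
t = (x̄ − μ₀)/(s/√n) = (29.3 − 24.4)/(5.33/√9) = 2.7580
df = n − 1 = 8
p-value = P(T ≥ 2.7580) ≈ 0.0124
Since p ≈ 0.0124 < α = 0.025, reject H0; the data support H1.

2.7580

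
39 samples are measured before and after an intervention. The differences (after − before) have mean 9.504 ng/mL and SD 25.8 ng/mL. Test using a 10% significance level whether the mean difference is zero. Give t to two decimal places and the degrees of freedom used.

t = 2.30, df = 38

H0: μ_d = 0; H1: μ_d ≠ 0 (paired t-test on the differences, two-sided).
t = d̄/(s_d/√n) = 9.504/(25.8/√39) = 2.30
df = n − 1 = 38
Two-sided p-value ≈ 0.027
Since p ≈ 0.027 < α = 0.1, reject H0; the evidence is statistically significant.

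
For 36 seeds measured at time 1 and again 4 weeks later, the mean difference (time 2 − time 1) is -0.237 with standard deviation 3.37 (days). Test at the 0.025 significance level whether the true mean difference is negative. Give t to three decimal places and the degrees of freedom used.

H0: μ_d = 0; H1: μ_d < 0 (paired t-test on the differences, left-tailed).
t = d̄/(s_d/√n) = -0.237/(3.37/√36) = -0.422
df = n − 1 = 35
p-value = P(T ≤ -0.422) ≈ 0.338
Since p ≈ 0.338 > α = 0.025, fail to reject H0; the data do not provide sufficient evidence against H0.

t = -0.422, df = 35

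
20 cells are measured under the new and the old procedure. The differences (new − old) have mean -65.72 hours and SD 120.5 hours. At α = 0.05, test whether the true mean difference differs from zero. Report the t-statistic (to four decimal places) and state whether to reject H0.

t = -2.4391; reject H0

H0: μ_d = 0; H1: μ_d ≠ 0 (paired t-test on the differences, two-sided).
t = d̄/(s_d/√n) = -65.72/(120.5/√20) = -2.4391
df = n − 1 = 19
Two-sided p-value ≈ 0.0247
Since p ≈ 0.0247 < α = 0.05, reject H0; the data support H1.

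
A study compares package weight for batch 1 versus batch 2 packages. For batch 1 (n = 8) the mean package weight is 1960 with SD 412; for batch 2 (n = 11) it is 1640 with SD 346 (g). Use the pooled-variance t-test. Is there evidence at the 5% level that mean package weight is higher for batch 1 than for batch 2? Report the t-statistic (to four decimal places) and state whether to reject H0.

t = 1.8385; reject H0

Let group 1 = batch 1, group 2 = batch 2. H0: μ_1 = μ_2; H1: μ_1 > μ_2 (two-sample pooled-variance t-test, right-tailed).
s_p² = [(8−1)·412² + (11−1)·346²]/(8+11−2) = 140316
t = (1960 − 1640)/√[140316·(1/8 + 1/11)] = 1.8385
df = n₁ + n₂ − 2 = 17
p-value = P(T ≥ 1.8385) ≈ 0.0418
Since p ≈ 0.0418 < α = 0.05, reject H0; the evidence is statistically significant.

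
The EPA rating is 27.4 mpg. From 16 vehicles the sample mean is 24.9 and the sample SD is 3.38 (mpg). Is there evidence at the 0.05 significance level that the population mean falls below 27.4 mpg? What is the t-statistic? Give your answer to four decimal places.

H0: μ = 27.4; H1: μ < 27.4 (one-sample t-test, left-tailed).
t = (x̄ − μ₀)/(s/√n) = (24.9 − 27.4)/(3.38/√16) = -2.9586
df = n − 1 = 15
p-value = P(T ≤ -2.9586) ≈ 0.005
Since p ≈ 0.005 < α = 0.05, reject H0; the evidence is statistically significant.

-2.9586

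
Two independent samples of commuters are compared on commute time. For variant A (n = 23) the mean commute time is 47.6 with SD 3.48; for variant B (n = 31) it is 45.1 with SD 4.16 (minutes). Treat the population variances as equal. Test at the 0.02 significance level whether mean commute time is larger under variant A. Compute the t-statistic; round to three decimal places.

Let group 1 = variant A, group 2 = variant B. H0: μ_1 = μ_2; H1: μ_1 > μ_2 (two-sample pooled-variance t-test, right-tailed).
s_p² = [(23−1)·3.48² + (31−1)·4.16²]/(23+31−2) = 15.1076
t = (47.6 − 45.1)/√[15.1076·(1/23 + 1/31)] = 2.337
df = n₁ + n₂ − 2 = 52
p-value = P(T ≥ 2.337) ≈ 0.012
Since p ≈ 0.012 < α = 0.02, reject H0; the data support H1.

2.337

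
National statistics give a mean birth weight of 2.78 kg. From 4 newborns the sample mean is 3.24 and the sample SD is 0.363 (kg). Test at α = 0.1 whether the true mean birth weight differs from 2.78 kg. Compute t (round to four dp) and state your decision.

H0: μ = 2.78; H1: μ ≠ 2.78 (one-sample t-test, two-sided).
t = (x̄ − μ₀)/(s/√n) = (3.24 − 2.78)/(0.363/√4) = 2.5344
df = n − 1 = 3
Two-sided p-value ≈ 0.085
Since p ≈ 0.085 < α = 0.1, reject H0; the evidence is statistically significant.

t = 2.5344; reject H0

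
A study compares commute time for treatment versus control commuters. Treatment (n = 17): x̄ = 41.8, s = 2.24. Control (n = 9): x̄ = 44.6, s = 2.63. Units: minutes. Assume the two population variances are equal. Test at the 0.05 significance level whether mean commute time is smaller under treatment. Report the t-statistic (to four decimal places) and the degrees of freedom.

Let group 1 = treatment, group 2 = control. H0: μ_1 = μ_2; H1: μ_1 < μ_2 (two-sample pooled-variance t-test, left-tailed).
s_p² = [(17−1)·2.24² + (9−1)·2.63²]/(17+9−2) = 5.6507
t = (41.8 − 44.6)/√[5.6507·(1/17 + 1/9)] = -2.8574
df = n₁ + n₂ − 2 = 24
p-value = P(T ≤ -2.8574) ≈ 0.0043
Since p ≈ 0.0043 < α = 0.05, reject H0; the data support H1.

t = -2.8574, df = 24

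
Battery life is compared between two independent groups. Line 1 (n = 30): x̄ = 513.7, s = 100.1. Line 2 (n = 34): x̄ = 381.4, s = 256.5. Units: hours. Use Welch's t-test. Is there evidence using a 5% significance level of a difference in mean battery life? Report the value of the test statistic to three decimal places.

2.777

Let group 1 = line 1, group 2 = line 2. H0: μ_1 = μ_2; H1: μ_1 ≠ μ_2 (Welch's two-sample t-test, two-sided).
t = (x̄_1 − x̄_2)/√(s_1²/n_1 + s_2²/n_2) = (513.7 − 381.4)/√(100.1²/30 + 256.5²/34) = 2.777
Welch–Satterthwaite df ≈ 43.89
Two-sided p-value ≈ 0.008
Since p ≈ 0.008 < α = 0.05, reject H0; the data support H1.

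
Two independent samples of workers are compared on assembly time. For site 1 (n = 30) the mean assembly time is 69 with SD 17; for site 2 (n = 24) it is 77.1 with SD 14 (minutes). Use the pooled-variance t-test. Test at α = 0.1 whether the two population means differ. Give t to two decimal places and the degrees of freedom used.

Let group 1 = site 1, group 2 = site 2. H0: μ_1 = μ_2; H1: μ_1 ≠ μ_2 (two-sample pooled-variance t-test, two-sided).
s_p² = [(30−1)·17² + (24−1)·14²]/(30+24−2) = 247.865
t = (69 − 77.1)/√[247.865·(1/30 + 1/24)] = -1.88
df = n₁ + n₂ − 2 = 52
Two-sided p-value ≈ 0.066
Since p ≈ 0.066 < α = 0.1, reject H0; the data support H1.

t = -1.88, df = 52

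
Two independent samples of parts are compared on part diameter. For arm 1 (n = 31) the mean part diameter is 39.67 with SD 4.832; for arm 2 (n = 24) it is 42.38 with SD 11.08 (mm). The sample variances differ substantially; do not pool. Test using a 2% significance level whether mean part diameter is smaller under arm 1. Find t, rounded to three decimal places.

Let group 1 = arm 1, group 2 = arm 2. H0: μ_1 = μ_2; H1: μ_1 < μ_2 (Welch's two-sample t-test, left-tailed).
t = (x̄_1 − x̄_2)/√(s_1²/n_1 + s_2²/n_2) = (39.67 − 42.38)/√(4.832²/31 + 11.08²/24) = -1.119
Welch–Satterthwaite df ≈ 29.78
p-value = P(T ≤ -1.119) ≈ 0.136
Since p ≈ 0.136 > α = 0.02, fail to reject H0; the evidence is not statistically significant.

-1.119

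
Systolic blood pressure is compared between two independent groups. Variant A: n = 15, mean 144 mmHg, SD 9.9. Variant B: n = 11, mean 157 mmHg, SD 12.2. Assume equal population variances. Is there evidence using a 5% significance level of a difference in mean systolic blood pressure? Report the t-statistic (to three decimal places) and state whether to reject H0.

t = -3.000; reject H0

Let group 1 = variant A, group 2 = variant B. H0: μ_1 = μ_2; H1: μ_1 ≠ μ_2 (two-sample pooled-variance t-test, two-sided).
s_p² = [(15−1)·9.9² + (11−1)·12.2²]/(15+11−2) = 119.189
t = (144 − 157)/√[119.189·(1/15 + 1/11)] = -3.000
df = n₁ + n₂ − 2 = 24
Two-sided p-value ≈ 0.0062
Since p ≈ 0.0062 < α = 0.05, reject H0; the evidence is statistically significant.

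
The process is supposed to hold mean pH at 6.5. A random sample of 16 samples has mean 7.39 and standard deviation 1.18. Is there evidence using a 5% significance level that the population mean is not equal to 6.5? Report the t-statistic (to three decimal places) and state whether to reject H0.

t = 3.017; reject H0

H0: μ = 6.5; H1: μ ≠ 6.5 (one-sample t-test, two-sided).
t = (x̄ − μ₀)/(s/√n) = (7.39 − 6.5)/(1.18/√16) = 3.017
df = n − 1 = 15
Two-sided p-value ≈ 0.009
Since p ≈ 0.009 < α = 0.05, reject H0; the evidence is statistically significant.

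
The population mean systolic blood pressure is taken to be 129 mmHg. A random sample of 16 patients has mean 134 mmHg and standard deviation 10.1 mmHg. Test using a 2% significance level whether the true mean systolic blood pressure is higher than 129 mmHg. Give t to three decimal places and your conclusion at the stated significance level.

H0: μ = 129; H1: μ > 129 (one-sample t-test, right-tailed).
t = (x̄ − μ₀)/(s/√n) = (134 − 129)/(10.1/√16) = 1.980
df = n − 1 = 15
p-value = P(T ≥ 1.980) ≈ 0.0332
Since p ≈ 0.0332 > α = 0.02, fail to reject H0; the evidence is not statistically significant.

t = 1.980; fail to reject H0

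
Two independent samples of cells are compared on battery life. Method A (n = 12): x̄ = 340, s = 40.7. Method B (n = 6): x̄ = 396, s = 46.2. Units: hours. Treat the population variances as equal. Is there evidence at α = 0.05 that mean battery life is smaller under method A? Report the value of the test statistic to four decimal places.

-2.6356

Let group 1 = method A, group 2 = method B. H0: μ_1 = μ_2; H1: μ_1 < μ_2 (two-sample pooled-variance t-test, left-tailed).
s_p² = [(12−1)·40.7² + (6−1)·46.2²]/(12+6−2) = 1805.85
t = (340 − 396)/√[1805.85·(1/12 + 1/6)] = -2.6356
df = n₁ + n₂ − 2 = 16
p-value = P(T ≤ -2.6356) ≈ 0.0090
Since p ≈ 0.0090 < α = 0.05, reject H0; the data support H1.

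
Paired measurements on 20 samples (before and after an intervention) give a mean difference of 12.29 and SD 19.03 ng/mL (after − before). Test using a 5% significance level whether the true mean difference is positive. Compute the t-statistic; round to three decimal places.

H0: μ_d = 0; H1: μ_d > 0 (paired t-test on the differences, right-tailed).
t = d̄/(s_d/√n) = 12.29/(19.03/√20) = 2.888
df = n − 1 = 19
p-value = P(T ≥ 2.888) ≈ 0.0047
Since p ≈ 0.0047 < α = 0.05, reject H0; the evidence is statistically significant.

2.888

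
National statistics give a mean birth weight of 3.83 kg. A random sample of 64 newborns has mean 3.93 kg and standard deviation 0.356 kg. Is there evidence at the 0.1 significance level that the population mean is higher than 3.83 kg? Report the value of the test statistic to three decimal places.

2.247

H0: μ = 3.83; H1: μ > 3.83 (one-sample t-test, right-tailed).
t = (x̄ − μ₀)/(s/√n) = (3.93 − 3.83)/(0.356/√64) = 2.247
df = n − 1 = 63
p-value = P(T ≥ 2.247) ≈ 0.014
Since p ≈ 0.014 < α = 0.1, reject H0; the data support H1.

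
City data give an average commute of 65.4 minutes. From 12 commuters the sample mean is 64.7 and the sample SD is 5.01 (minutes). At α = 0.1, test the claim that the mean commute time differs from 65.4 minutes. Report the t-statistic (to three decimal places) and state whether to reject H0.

t = -0.484; fail to reject H0

H0: μ = 65.4; H1: μ ≠ 65.4 (one-sample t-test, two-sided).
t = (x̄ − μ₀)/(s/√n) = (64.7 − 65.4)/(5.01/√12) = -0.484
df = n − 1 = 11
Two-sided p-value ≈ 0.638
Since p ≈ 0.638 > α = 0.1, fail to reject H0; the evidence is not statistically significant.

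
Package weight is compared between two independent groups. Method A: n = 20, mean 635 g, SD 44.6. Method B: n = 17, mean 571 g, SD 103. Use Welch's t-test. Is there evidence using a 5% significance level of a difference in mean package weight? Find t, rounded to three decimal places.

2.379

Let group 1 = method A, group 2 = method B. H0: μ_1 = μ_2; H1: μ_1 ≠ μ_2 (Welch's two-sample t-test, two-sided).
t = (x̄_1 − x̄_2)/√(s_1²/n_1 + s_2²/n_2) = (635 − 571)/√(44.6²/20 + 103²/17) = 2.379
Welch–Satterthwaite df ≈ 21.06
Two-sided p-value ≈ 0.0269
Since p ≈ 0.0269 < α = 0.05, reject H0; the evidence is statistically significant.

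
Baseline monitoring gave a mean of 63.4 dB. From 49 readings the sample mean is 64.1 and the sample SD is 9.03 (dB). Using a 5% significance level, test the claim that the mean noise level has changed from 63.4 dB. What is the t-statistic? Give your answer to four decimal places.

0.5426

H0: μ = 63.4; H1: μ ≠ 63.4 (one-sample t-test, two-sided).
t = (x̄ − μ₀)/(s/√n) = (64.1 − 63.4)/(9.03/√49) = 0.5426
df = n − 1 = 48
Two-sided p-value ≈ 0.5899
Since p ≈ 0.5899 > α = 0.05, fail to reject H0; the data do not provide sufficient evidence against H0.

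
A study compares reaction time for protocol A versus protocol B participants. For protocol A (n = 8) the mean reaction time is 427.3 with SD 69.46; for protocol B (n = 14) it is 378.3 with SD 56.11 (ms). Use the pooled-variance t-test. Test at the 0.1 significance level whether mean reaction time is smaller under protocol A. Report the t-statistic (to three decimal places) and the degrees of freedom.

Let group 1 = protocol A, group 2 = protocol B. H0: μ_1 = μ_2; H1: μ_1 < μ_2 (two-sample pooled-variance t-test, left-tailed).
s_p² = [(8−1)·69.46² + (14−1)·56.11²]/(8+14−2) = 3735.06
t = (427.3 − 378.3)/√[3735.06·(1/8 + 1/14)] = 1.809
df = n₁ + n₂ − 2 = 20
p-value = P(T ≤ 1.809) ≈ 0.9572
Since p ≈ 0.9572 > α = 0.1, fail to reject H0; the data do not provide sufficient evidence against H0.

t = 1.809, df = 20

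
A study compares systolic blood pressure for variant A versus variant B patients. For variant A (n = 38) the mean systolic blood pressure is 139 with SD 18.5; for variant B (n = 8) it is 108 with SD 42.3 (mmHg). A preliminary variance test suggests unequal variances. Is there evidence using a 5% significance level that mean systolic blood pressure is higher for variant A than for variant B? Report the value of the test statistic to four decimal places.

Let group 1 = variant A, group 2 = variant B. H0: μ_1 = μ_2; H1: μ_1 > μ_2 (Welch's two-sample t-test, right-tailed).
t = (x̄_1 − x̄_2)/√(s_1²/n_1 + s_2²/n_2) = (139 − 108)/√(18.5²/38 + 42.3²/8) = 2.0323
Welch–Satterthwaite df ≈ 7.57
p-value = P(T ≥ 2.0323) ≈ 0.0393
Since p ≈ 0.0393 < α = 0.05, reject H0; the evidence is statistically significant.

2.0323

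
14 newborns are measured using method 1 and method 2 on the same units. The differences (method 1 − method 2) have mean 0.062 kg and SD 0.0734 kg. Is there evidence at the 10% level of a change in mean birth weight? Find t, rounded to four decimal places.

H0: μ_d = 0; H1: μ_d ≠ 0 (paired t-test on the differences, two-sided).
t = d̄/(s_d/√n) = 0.062/(0.0734/√14) = 3.1605
df = n − 1 = 13
Two-sided p-value ≈ 0.008
Since p ≈ 0.008 < α = 0.1, reject H0; the evidence is statistically significant.

3.1605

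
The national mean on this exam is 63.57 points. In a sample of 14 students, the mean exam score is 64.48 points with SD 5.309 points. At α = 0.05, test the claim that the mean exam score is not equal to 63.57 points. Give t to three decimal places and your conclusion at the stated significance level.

t = 0.641; fail to reject H0

H0: μ = 63.57; H1: μ ≠ 63.57 (one-sample t-test, two-sided).
t = (x̄ − μ₀)/(s/√n) = (64.48 − 63.57)/(5.309/√14) = 0.641
df = n − 1 = 13
Two-sided p-value ≈ 0.532
Since p ≈ 0.532 > α = 0.05, fail to reject H0; the data do not provide sufficient evidence against H0.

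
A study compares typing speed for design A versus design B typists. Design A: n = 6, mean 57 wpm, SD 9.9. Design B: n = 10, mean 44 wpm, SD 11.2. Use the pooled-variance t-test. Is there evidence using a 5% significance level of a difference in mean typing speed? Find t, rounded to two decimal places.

2.34

Let group 1 = design A, group 2 = design B. H0: μ_1 = μ_2; H1: μ_1 ≠ μ_2 (two-sample pooled-variance t-test, two-sided).
s_p² = [(6−1)·9.9² + (10−1)·11.2²]/(6+10−2) = 115.644
t = (57 − 44)/√[115.644·(1/6 + 1/10)] = 2.34
df = n₁ + n₂ − 2 = 14
Two-sided p-value ≈ 0.0346
Since p ≈ 0.0346 < α = 0.05, reject H0; the data support H1.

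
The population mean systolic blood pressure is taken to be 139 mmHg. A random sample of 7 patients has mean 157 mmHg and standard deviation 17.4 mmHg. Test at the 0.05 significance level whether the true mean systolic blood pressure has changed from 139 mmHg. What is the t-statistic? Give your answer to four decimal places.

H0: μ = 139; H1: μ ≠ 139 (one-sample t-test, two-sided).
t = (x̄ − μ₀)/(s/√n) = (157 − 139)/(17.4/√7) = 2.7370
df = n − 1 = 6
Two-sided p-value ≈ 0.034
Since p ≈ 0.034 < α = 0.05, reject H0; the evidence is statistically significant.

2.7370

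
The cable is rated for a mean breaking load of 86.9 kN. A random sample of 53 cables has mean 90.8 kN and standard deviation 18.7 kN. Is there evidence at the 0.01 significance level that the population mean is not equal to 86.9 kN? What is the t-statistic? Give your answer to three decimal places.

1.518

H0: μ = 86.9; H1: μ ≠ 86.9 (one-sample t-test, two-sided).
t = (x̄ − μ₀)/(s/√n) = (90.8 − 86.9)/(18.7/√53) = 1.518
df = n − 1 = 52
Two-sided p-value ≈ 0.135
Since p ≈ 0.135 > α = 0.01, fail to reject H0; the evidence is not statistically significant.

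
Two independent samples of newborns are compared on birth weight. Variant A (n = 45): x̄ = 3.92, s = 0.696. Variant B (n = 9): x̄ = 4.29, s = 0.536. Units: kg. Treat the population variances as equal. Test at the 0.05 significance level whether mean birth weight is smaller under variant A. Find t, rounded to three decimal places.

-1.504

Let group 1 = variant A, group 2 = variant B. H0: μ_1 = μ_2; H1: μ_1 < μ_2 (two-sample pooled-variance t-test, left-tailed).
s_p² = [(45−1)·0.696² + (9−1)·0.536²]/(45+9−2) = 0.45409
t = (3.92 − 4.29)/√[0.45409·(1/45 + 1/9)] = -1.504
df = n₁ + n₂ − 2 = 52
p-value = P(T ≤ -1.504) ≈ 0.069
Since p ≈ 0.069 > α = 0.05, fail to reject H0; the evidence is not statistically significant.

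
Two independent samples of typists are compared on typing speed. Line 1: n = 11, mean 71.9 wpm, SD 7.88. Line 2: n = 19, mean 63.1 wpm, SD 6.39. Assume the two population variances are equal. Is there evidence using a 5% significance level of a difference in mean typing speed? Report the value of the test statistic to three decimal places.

Let group 1 = line 1, group 2 = line 2. H0: μ_1 = μ_2; H1: μ_1 ≠ μ_2 (two-sample pooled-variance t-test, two-sided).
s_p² = [(11−1)·7.88² + (19−1)·6.39²]/(11+19−2) = 48.4258
t = (71.9 − 63.1)/√[48.4258·(1/11 + 1/19)] = 3.338
df = n₁ + n₂ − 2 = 28
Two-sided p-value ≈ 0.002
Since p ≈ 0.002 < α = 0.05, reject H0; the evidence is statistically significant.

3.338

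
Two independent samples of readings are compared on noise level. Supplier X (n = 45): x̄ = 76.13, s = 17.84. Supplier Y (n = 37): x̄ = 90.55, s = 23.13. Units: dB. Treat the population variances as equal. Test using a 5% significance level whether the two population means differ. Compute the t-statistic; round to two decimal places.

Let group 1 = supplier X, group 2 = supplier Y. H0: μ_1 = μ_2; H1: μ_1 ≠ μ_2 (two-sample pooled-variance t-test, two-sided).
s_p² = [(45−1)·17.84² + (37−1)·23.13²]/(45+37−2) = 415.795
t = (76.13 − 90.55)/√[415.795·(1/45 + 1/37)] = -3.19
df = n₁ + n₂ − 2 = 80
Two-sided p-value ≈ 0.002
Since p ≈ 0.002 < α = 0.05, reject H0; the evidence is statistically significant.

-3.19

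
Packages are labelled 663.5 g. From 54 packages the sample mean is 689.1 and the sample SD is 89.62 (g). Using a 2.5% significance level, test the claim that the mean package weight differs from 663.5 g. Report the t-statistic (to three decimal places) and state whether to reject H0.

H0: μ = 663.5; H1: μ ≠ 663.5 (one-sample t-test, two-sided).
t = (x̄ − μ₀)/(s/√n) = (689.1 − 663.5)/(89.62/√54) = 2.099
df = n − 1 = 53
Two-sided p-value ≈ 0.041
Since p ≈ 0.041 > α = 0.025, fail to reject H0; the data do not provide sufficient evidence against H0.

t = 2.099; fail to reject H0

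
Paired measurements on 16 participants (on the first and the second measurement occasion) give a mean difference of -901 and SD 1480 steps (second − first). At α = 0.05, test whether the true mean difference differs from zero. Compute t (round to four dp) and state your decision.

H0: μ_d = 0; H1: μ_d ≠ 0 (paired t-test on the differences, two-sided).
t = d̄/(s_d/√n) = -901/(1480/√16) = -2.4351
df = n − 1 = 15
Two-sided p-value ≈ 0.028
Since p ≈ 0.028 < α = 0.05, reject H0; the data support H1.

t = -2.4351; reject H0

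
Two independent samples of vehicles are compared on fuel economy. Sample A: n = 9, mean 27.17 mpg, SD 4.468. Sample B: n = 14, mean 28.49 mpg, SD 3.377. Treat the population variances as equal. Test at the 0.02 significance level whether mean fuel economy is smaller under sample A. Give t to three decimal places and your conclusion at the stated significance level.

t = -0.807; fail to reject H0

Let group 1 = sample A, group 2 = sample B. H0: μ_1 = μ_2; H1: μ_1 < μ_2 (two-sample pooled-variance t-test, left-tailed).
s_p² = [(9−1)·4.468² + (14−1)·3.377²]/(9+14−2) = 14.6647
t = (27.17 − 28.49)/√[14.6647·(1/9 + 1/14)] = -0.807
df = n₁ + n₂ − 2 = 21
p-value = P(T ≤ -0.807) ≈ 0.2144
Since p ≈ 0.2144 > α = 0.02, fail to reject H0; the evidence is not statistically significant.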